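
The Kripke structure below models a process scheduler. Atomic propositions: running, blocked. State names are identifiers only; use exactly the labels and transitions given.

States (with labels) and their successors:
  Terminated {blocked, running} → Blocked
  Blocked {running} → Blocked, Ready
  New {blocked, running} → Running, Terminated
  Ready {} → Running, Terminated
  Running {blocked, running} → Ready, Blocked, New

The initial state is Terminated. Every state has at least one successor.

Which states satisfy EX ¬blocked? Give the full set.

States satisfying ¬blocked: {Blocked, Ready}.
States satisfying EX ¬blocked: {Terminated, Blocked, Running}.

{Terminated, Blocked, Running}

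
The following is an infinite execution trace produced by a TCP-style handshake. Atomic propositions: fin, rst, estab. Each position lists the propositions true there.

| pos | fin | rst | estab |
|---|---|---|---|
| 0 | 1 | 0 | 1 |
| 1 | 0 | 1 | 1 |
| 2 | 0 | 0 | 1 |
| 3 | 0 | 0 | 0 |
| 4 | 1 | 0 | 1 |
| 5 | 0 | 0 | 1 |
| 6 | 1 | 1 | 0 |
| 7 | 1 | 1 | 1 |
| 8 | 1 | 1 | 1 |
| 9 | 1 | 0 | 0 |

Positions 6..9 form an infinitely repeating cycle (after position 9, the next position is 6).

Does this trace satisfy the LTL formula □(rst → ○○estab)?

No

rst → ○○estab must hold at every position from 0 onward. It fails at position 1, so □(rst → ○○estab) is false.
Positions where rst holds: 1, 6, 7, 8.
Check ○○estab at each: 1→fails, 6→ok, 7→fails, 8→fails.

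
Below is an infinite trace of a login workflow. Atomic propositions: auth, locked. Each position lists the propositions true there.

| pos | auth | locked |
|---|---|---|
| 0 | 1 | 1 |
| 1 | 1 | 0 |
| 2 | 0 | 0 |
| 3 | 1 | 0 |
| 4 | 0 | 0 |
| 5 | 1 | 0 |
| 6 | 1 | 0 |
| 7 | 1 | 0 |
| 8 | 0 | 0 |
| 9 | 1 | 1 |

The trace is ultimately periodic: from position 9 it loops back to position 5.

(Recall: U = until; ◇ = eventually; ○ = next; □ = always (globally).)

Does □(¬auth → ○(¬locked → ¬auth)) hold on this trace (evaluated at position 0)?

¬auth → ○(¬locked → ¬auth) must hold at every position from 0 onward. It fails at position 2, so □(¬auth → ○(¬locked → ¬auth)) is false.
Positions where ¬auth holds: 2, 4, 8.
Check ○(¬locked → ¬auth) at each: 2→fails, 4→fails, 8→ok.

No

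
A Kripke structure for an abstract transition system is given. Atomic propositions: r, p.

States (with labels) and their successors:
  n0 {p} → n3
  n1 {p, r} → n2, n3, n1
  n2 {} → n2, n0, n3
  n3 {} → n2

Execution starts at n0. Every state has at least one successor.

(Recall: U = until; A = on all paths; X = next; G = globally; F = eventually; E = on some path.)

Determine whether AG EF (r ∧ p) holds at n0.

Does not hold

States satisfying EF (r ∧ p): {n1}.
States satisfying AG EF (r ∧ p): ∅.
n0 is reachable from n0 and violates EF (r ∧ p), so AG fails at n0.
n0 ∉ Sat(AG EF (r ∧ p)).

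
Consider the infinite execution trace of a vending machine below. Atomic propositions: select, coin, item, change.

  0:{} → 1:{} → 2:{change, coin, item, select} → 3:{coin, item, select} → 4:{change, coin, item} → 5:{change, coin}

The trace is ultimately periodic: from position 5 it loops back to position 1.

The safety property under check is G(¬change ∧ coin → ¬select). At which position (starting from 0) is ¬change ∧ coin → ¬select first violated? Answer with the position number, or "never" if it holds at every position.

Check ¬change ∧ coin → ¬select at each position in order: 0 ✓, 1 ✓, 2 ✓.
At position 3 the labels are {coin, item, select}, so ¬change ∧ coin → ¬select is false there. This is the first violation.

3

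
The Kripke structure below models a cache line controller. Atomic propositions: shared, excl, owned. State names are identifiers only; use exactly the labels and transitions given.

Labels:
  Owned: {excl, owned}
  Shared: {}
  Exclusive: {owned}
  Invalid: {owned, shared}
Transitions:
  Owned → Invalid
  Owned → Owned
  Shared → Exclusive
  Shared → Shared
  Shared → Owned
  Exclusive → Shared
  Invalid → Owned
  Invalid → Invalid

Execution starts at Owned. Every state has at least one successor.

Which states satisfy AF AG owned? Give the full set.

{Owned, Invalid}

States satisfying AG owned: {Owned, Invalid}.
States satisfying AF AG owned: {Owned, Invalid}.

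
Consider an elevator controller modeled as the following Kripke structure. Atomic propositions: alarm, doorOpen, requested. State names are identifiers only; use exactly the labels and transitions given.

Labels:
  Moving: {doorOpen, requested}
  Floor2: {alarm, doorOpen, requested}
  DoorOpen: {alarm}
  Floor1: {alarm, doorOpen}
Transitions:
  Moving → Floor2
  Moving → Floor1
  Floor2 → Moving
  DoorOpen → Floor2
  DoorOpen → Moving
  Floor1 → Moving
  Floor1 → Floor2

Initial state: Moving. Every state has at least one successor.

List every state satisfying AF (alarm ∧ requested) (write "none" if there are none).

States satisfying alarm ∧ requested: {Floor2}.
States satisfying AF (alarm ∧ requested): {Floor2}.

{Floor2}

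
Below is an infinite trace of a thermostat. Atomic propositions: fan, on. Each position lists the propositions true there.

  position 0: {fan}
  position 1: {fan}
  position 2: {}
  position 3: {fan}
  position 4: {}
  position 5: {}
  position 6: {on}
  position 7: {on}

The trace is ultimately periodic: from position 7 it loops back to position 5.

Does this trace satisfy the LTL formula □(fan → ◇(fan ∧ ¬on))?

fan → ◇(fan ∧ ¬on) holds at every position 0..7, and those are all positions ever visited, so □(fan → ◇(fan ∧ ¬on)) holds.
Positions where fan holds: 0, 1, 3.
Check ◇(fan ∧ ¬on) at each: 0→ok, 1→ok, 3→ok.

Satisfied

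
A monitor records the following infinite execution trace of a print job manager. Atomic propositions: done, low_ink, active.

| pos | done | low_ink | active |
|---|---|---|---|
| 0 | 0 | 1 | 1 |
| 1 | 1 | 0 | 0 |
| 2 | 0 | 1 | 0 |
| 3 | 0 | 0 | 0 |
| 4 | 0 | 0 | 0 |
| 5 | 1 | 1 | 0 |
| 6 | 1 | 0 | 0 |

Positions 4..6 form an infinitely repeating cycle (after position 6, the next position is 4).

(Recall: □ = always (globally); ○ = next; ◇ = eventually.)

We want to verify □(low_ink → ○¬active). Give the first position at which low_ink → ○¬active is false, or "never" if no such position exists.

low_ink → ○¬active holds at every position 0..6, and those are all the positions the trace ever visits, so the invariant □(low_ink → ○¬active) is never violated.

never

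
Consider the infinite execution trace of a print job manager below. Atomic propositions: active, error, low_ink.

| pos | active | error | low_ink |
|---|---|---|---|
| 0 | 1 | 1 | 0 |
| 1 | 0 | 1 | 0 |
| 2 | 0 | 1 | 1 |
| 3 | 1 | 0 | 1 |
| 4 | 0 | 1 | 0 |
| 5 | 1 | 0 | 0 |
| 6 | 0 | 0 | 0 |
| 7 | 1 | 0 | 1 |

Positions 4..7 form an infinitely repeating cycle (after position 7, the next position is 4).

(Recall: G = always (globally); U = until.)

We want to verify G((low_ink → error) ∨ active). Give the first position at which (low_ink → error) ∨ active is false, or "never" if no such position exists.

never

(low_ink → error) ∨ active holds at every position 0..7, and those are all the positions the trace ever visits, so the invariant G((low_ink → error) ∨ active) is never violated.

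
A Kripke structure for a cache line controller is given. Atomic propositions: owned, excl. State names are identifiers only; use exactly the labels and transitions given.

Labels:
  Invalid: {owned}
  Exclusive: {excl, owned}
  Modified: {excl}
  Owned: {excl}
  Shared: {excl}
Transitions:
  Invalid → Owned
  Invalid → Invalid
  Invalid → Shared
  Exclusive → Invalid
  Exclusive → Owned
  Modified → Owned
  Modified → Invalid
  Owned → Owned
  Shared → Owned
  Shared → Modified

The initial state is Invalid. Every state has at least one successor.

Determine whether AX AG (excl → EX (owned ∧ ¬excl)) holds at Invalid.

No

States satisfying AG (excl → EX (owned ∧ ¬excl)): ∅.
States satisfying AX AG (excl → EX (owned ∧ ¬excl)): ∅.
Invalid ∉ Sat(AX AG (excl → EX (owned ∧ ¬excl))).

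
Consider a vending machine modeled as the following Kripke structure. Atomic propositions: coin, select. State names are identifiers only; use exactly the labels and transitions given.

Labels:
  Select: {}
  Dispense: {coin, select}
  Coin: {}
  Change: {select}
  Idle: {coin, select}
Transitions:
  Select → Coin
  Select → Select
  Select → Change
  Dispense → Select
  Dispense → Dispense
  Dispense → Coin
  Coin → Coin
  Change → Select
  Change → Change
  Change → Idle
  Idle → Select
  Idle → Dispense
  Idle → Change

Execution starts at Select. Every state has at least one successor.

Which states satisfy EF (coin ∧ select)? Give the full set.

States satisfying coin ∧ select: {Dispense, Idle}.
States satisfying EF (coin ∧ select): {Select, Dispense, Change, Idle}.

{Select, Dispense, Change, Idle}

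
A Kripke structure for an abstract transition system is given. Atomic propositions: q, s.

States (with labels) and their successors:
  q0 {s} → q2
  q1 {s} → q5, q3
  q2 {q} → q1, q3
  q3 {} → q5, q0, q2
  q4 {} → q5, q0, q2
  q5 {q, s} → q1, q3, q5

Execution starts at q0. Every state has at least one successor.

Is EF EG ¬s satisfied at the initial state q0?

States satisfying EG ¬s: {q2, q3, q4}.
States satisfying EF EG ¬s: {q0, q1, q2, q3, q4, q5}.
Some path from q0 reaches a state where EG ¬s holds.
q0 ∈ Sat(EF EG ¬s).

Satisfied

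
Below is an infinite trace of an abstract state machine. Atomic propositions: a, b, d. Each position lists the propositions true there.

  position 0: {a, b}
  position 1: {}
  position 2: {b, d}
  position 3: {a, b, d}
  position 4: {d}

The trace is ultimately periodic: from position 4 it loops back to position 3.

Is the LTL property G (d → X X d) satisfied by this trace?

d → X X d holds at every position 0..4, and those are all positions ever visited, so G (d → X X d) holds.
Positions where d holds: 2, 3, 4.
Check X X d at each: 2→ok, 3→ok, 4→ok.

Yes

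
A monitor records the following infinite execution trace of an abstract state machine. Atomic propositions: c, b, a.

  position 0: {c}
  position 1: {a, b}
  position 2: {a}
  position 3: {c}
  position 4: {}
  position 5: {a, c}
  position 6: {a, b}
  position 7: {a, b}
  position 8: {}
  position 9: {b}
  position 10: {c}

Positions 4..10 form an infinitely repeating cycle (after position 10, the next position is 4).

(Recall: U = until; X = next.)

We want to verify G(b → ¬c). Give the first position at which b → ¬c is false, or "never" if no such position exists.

b → ¬c holds at every position 0..10, and those are all the positions the trace ever visits, so the invariant G(b → ¬c) is never violated.

never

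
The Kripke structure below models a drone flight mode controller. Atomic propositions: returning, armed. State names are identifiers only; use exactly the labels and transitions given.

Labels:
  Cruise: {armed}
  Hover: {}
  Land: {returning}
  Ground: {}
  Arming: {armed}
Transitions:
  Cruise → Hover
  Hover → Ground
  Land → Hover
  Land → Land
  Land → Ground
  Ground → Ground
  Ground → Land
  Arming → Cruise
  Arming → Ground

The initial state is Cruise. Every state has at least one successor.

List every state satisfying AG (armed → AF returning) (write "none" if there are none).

States satisfying armed → AF returning: {Hover, Land, Ground}.
States satisfying AG (armed → AF returning): {Hover, Land, Ground}.

{Hover, Land, Ground}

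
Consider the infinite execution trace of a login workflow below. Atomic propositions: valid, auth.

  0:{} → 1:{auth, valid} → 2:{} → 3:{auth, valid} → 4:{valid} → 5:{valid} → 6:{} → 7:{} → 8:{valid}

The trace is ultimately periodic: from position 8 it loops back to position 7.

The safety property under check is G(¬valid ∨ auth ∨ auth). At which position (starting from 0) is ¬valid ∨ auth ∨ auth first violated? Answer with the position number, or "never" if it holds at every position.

4

Check ¬valid ∨ auth ∨ auth at each position in order: 0 ✓, 1 ✓, 2 ✓, 3 ✓.
At position 4 the labels are {valid}, so ¬valid ∨ auth ∨ auth is false there. This is the first violation.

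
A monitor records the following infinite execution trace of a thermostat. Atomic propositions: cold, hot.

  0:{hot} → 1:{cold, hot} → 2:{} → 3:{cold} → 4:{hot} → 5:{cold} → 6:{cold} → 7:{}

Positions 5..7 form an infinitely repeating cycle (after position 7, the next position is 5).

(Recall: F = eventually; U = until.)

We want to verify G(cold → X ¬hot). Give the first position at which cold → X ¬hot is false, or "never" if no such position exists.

Check cold → X ¬hot at each position in order: 0 ✓, 1 ✓, 2 ✓.
At position 3 the labels are {cold} and the next position 4 has {hot}, so cold → X ¬hot is false there. This is the first violation.

3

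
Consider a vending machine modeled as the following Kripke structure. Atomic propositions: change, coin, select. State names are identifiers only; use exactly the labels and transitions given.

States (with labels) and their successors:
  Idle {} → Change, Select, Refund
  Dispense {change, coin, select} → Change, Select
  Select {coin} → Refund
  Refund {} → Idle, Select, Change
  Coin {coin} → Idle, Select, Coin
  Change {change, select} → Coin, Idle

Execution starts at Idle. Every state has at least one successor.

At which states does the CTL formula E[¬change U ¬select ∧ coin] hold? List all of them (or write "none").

States satisfying ¬change: {Idle, Select, Refund, Coin}.
States satisfying ¬select ∧ coin: {Select, Coin}.
States satisfying E[¬change U ¬select ∧ coin]: {Idle, Select, Refund, Coin}.

{Idle, Select, Refund, Coin}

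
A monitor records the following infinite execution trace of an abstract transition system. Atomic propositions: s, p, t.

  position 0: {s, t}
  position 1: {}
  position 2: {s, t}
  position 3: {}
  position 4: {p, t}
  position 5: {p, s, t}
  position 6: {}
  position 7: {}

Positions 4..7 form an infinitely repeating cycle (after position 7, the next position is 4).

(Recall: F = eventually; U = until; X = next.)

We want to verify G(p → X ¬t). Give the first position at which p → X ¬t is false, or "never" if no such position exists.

Check p → X ¬t at each position in order: 0 ✓, 1 ✓, 2 ✓, 3 ✓.
At position 4 the labels are {p, t} and the next position 5 has {p, s, t}, so p → X ¬t is false there. This is the first violation.

4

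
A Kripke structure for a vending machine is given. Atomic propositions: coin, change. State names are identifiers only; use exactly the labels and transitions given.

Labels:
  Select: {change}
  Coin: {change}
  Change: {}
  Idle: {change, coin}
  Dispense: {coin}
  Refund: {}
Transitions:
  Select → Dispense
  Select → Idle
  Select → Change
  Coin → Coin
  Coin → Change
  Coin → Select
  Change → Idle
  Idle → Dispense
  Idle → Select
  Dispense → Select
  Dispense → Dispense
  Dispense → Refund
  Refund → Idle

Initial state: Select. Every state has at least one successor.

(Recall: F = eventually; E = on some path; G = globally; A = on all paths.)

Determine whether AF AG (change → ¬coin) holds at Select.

States satisfying AG (change → ¬coin): ∅.
States satisfying AF AG (change → ¬coin): ∅.
There is a path from Select along which AG (change → ¬coin) never holds.
Select ∉ Sat(AF AG (change → ¬coin)).

Does not hold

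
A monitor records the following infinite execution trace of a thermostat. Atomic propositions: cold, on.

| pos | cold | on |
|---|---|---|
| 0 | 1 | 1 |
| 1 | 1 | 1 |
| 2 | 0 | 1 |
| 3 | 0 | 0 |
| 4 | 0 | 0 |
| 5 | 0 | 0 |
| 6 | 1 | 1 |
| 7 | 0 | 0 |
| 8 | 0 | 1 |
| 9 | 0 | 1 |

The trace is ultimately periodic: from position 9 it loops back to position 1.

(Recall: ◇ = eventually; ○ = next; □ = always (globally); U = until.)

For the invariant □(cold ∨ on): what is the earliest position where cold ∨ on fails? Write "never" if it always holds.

3

Check cold ∨ on at each position in order: 0 ✓, 1 ✓, 2 ✓.
At position 3 the labels are {}, so cold ∨ on is false there. This is the first violation.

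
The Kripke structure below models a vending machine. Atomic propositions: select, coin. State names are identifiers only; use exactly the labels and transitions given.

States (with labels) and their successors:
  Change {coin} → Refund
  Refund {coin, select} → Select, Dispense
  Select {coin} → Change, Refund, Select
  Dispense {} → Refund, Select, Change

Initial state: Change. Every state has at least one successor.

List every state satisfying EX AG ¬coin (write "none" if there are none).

States satisfying AG ¬coin: ∅.
States satisfying EX AG ¬coin: ∅.

none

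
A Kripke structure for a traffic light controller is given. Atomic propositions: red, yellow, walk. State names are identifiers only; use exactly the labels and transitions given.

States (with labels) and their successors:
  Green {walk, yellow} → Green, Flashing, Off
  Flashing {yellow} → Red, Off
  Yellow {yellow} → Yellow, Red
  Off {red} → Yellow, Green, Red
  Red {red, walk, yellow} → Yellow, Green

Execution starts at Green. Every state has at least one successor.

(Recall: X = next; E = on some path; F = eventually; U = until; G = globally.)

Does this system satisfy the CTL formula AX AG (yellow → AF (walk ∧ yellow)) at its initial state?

States satisfying AG (yellow → AF (walk ∧ yellow)): ∅.
States satisfying AX AG (yellow → AF (walk ∧ yellow)): ∅.
Green ∉ Sat(AX AG (yellow → AF (walk ∧ yellow))).

Does not hold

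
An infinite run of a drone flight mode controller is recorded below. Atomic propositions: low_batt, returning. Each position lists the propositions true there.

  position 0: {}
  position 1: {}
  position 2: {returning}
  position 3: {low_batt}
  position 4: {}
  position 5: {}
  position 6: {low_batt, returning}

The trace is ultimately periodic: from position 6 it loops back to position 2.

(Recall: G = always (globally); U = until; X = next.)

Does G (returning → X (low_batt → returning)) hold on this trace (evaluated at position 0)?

returning → X (low_batt → returning) must hold at every position from 0 onward. It fails at position 2, so G (returning → X (low_batt → returning)) is false.
Positions where returning holds: 2, 6.
Check X (low_batt → returning) at each: 2→fails, 6→ok.

No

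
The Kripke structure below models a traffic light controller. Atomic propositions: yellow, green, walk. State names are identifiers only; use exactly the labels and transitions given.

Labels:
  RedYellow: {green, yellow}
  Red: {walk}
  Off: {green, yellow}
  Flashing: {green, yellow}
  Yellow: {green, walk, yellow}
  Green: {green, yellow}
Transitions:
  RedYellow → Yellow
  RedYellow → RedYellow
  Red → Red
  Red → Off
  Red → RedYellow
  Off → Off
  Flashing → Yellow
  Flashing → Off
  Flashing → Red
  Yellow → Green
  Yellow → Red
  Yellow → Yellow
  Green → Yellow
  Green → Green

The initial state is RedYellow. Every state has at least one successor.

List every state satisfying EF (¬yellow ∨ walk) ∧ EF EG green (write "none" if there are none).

States satisfying ¬yellow ∨ walk: {Red, Yellow}.
States satisfying EF (¬yellow ∨ walk): {RedYellow, Red, Flashing, Yellow, Green}.
States satisfying EG green: {RedYellow, Off, Flashing, Yellow, Green}.
States satisfying EF EG green: {RedYellow, Red, Off, Flashing, Yellow, Green}.
States satisfying EF (¬yellow ∨ walk) ∧ EF EG green: {RedYellow, Red, Flashing, Yellow, Green}.

{RedYellow, Red, Flashing, Yellow, Green}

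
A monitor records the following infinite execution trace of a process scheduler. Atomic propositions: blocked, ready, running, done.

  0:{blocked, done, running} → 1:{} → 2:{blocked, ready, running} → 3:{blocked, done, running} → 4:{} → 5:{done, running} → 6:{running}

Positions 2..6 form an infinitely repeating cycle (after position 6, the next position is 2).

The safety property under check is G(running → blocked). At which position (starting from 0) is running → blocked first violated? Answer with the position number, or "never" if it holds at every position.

5

Check running → blocked at each position in order: 0 ✓, 1 ✓, 2 ✓, 3 ✓, 4 ✓.
At position 5 the labels are {done, running}, so running → blocked is false there. This is the first violation.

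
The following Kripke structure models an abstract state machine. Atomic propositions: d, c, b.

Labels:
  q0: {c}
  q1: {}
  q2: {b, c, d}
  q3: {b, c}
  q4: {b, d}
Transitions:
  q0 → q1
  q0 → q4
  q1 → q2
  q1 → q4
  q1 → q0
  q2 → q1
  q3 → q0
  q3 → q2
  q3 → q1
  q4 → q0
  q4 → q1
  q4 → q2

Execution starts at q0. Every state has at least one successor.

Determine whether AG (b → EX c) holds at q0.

No

States satisfying b → EX c: {q0, q1, q3, q4}.
States satisfying AG (b → EX c): ∅.
q2 is reachable from q0 and violates b → EX c, so AG fails at q0.
q0 ∉ Sat(AG (b → EX c)).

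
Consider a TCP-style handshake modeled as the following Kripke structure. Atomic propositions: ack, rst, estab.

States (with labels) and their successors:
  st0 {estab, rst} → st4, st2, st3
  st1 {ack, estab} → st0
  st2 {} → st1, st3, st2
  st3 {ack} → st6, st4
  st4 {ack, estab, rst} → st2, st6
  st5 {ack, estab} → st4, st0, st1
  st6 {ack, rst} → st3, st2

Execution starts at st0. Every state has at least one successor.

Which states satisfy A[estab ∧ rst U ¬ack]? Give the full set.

States satisfying estab ∧ rst: {st0, st4}.
States satisfying ¬ack: {st0, st2}.
States satisfying A[estab ∧ rst U ¬ack]: {st0, st2}.

{st0, st2}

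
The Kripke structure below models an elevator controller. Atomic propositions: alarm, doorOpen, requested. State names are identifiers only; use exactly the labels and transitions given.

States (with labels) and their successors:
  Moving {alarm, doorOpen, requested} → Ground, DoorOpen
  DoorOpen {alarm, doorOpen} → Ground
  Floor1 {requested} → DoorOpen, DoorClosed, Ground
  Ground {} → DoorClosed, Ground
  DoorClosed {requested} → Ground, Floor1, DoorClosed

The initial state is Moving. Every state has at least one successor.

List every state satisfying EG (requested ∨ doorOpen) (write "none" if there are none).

{Floor1, DoorClosed}

States satisfying requested ∨ doorOpen: {Moving, DoorOpen, Floor1, DoorClosed}.
States satisfying EG (requested ∨ doorOpen): {Floor1, DoorClosed}.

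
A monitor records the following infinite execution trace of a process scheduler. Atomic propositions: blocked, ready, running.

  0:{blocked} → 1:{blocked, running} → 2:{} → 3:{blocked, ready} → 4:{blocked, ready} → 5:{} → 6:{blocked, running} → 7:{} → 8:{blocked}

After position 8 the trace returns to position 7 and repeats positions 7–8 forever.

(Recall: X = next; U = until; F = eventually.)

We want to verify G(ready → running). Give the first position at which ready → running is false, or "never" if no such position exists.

3

Check ready → running at each position in order: 0 ✓, 1 ✓, 2 ✓.
At position 3 the labels are {blocked, ready}, so ready → running is false there. This is the first violation.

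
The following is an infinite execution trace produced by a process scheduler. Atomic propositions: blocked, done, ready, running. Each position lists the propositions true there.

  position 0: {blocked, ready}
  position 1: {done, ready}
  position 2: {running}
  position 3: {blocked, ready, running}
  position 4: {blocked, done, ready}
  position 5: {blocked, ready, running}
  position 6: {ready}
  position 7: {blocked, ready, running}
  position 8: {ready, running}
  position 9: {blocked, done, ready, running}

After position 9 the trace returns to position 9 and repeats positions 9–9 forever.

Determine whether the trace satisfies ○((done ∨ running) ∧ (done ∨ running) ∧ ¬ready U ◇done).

Satisfied

The position after 0 is 1; (done ∨ running) ∧ (done ∨ running) ∧ ¬ready U ◇done is true there.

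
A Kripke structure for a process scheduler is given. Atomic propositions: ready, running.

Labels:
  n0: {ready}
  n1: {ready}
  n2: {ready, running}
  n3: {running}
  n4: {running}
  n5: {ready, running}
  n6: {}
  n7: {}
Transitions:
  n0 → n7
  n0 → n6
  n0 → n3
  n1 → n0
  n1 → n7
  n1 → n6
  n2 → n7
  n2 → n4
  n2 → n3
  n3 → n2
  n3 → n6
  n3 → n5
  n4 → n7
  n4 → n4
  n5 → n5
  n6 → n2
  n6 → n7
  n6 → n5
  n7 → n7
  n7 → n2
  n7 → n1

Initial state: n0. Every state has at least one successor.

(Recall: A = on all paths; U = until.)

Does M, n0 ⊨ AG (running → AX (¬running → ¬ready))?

Holds

States satisfying running → AX (¬running → ¬ready): {n0, n1, n2, n3, n4, n5, n6, n7}.
States satisfying AG (running → AX (¬running → ¬ready)): {n0, n1, n2, n3, n4, n5, n6, n7}.
Every state reachable from n0 satisfies running → AX (¬running → ¬ready).
n0 ∈ Sat(AG (running → AX (¬running → ¬ready))).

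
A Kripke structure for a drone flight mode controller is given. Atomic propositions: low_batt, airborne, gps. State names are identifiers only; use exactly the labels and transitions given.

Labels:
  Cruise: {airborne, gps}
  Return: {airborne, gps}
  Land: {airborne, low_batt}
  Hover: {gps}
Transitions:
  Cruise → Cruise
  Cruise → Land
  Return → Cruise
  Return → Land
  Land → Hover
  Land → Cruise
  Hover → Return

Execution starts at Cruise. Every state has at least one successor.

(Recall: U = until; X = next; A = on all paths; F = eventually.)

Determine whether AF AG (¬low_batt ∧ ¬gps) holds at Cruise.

States satisfying AG (¬low_batt ∧ ¬gps): ∅.
States satisfying AF AG (¬low_batt ∧ ¬gps): ∅.
There is a path from Cruise along which AG (¬low_batt ∧ ¬gps) never holds.
Cruise ∉ Sat(AF AG (¬low_batt ∧ ¬gps)).

Does not hold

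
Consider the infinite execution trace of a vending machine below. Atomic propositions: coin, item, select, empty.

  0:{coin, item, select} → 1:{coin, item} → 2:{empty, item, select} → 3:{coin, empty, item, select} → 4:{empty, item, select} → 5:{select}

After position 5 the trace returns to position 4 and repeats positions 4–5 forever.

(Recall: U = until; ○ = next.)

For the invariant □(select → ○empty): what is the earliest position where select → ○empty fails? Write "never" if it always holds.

0

At position 0 the labels are {coin, item, select} and the next position 1 has {coin, item}, so select → ○empty is false there. This is the first violation.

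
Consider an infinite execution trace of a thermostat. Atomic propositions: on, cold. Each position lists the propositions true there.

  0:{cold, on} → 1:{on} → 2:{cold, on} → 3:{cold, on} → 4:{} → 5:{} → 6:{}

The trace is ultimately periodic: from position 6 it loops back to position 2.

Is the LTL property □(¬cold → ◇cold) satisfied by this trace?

Yes

¬cold → ◇cold holds at every position 0..6, and those are all positions ever visited, so □(¬cold → ◇cold) holds.
Positions where ¬cold holds: 1, 4, 5, 6.
Check ◇cold at each: 1→ok, 4→ok, 5→ok, 6→ok.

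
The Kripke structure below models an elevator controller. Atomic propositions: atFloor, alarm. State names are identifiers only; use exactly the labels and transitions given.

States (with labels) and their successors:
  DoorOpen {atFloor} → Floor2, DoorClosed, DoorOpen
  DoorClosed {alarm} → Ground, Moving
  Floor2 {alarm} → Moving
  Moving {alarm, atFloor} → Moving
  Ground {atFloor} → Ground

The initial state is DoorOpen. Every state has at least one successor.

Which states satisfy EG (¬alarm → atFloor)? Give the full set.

{DoorOpen, DoorClosed, Floor2, Moving, Ground}

States satisfying ¬alarm → atFloor: {DoorOpen, DoorClosed, Floor2, Moving, Ground}.
States satisfying EG (¬alarm → atFloor): {DoorOpen, DoorClosed, Floor2, Moving, Ground}.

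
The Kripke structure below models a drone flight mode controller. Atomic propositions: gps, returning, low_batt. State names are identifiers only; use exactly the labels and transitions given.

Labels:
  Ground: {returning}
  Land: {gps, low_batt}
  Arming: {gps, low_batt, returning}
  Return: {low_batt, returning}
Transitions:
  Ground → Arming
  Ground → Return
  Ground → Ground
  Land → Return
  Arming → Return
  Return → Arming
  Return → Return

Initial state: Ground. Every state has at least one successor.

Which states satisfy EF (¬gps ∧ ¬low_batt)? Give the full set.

States satisfying ¬gps ∧ ¬low_batt: {Ground}.
States satisfying EF (¬gps ∧ ¬low_batt): {Ground}.

{Ground}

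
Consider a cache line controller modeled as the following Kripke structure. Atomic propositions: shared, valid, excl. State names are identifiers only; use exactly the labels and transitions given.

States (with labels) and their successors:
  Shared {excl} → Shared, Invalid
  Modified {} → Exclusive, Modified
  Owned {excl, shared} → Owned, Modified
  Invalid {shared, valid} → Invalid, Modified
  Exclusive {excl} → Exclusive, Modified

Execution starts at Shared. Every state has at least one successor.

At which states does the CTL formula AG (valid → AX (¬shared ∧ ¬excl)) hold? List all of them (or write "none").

States satisfying valid → AX (¬shared ∧ ¬excl): {Shared, Modified, Owned, Exclusive}.
States satisfying AG (valid → AX (¬shared ∧ ¬excl)): {Modified, Owned, Exclusive}.

{Modified, Owned, Exclusive}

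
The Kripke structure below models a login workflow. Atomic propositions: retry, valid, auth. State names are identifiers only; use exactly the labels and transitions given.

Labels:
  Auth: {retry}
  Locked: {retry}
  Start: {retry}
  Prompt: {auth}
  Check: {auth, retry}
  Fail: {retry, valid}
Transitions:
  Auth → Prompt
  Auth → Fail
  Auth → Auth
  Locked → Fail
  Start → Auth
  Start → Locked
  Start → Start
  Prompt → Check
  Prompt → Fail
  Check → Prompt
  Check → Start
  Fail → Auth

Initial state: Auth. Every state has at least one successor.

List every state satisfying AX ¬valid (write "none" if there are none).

States satisfying ¬valid: {Auth, Locked, Start, Prompt, Check}.
States satisfying AX ¬valid: {Start, Check, Fail}.

{Start, Check, Fail}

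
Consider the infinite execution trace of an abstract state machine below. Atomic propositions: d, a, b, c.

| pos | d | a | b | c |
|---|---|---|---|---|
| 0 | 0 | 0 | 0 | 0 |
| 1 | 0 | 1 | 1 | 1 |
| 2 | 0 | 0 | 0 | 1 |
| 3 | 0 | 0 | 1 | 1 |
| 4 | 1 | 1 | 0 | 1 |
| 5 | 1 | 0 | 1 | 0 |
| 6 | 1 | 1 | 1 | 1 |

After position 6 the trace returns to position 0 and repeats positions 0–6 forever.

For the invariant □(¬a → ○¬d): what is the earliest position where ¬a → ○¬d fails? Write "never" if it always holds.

Check ¬a → ○¬d at each position in order: 0 ✓, 1 ✓, 2 ✓.
At position 3 the labels are {b, c} and the next position 4 has {a, c, d}, so ¬a → ○¬d is false there. This is the first violation.

3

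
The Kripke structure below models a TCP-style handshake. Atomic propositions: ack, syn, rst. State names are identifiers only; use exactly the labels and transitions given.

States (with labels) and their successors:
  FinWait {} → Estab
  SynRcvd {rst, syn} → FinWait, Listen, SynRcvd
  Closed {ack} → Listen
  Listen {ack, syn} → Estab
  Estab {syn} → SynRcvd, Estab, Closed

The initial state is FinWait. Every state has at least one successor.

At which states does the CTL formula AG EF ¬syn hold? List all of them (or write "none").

{FinWait, SynRcvd, Closed, Listen, Estab}

States satisfying EF ¬syn: {FinWait, SynRcvd, Closed, Listen, Estab}.
States satisfying AG EF ¬syn: {FinWait, SynRcvd, Closed, Listen, Estab}.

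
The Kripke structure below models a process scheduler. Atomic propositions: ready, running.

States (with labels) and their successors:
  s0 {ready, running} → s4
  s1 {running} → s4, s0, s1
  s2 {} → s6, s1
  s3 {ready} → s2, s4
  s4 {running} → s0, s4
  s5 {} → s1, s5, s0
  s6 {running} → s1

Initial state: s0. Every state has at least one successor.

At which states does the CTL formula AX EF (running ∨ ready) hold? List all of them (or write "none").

States satisfying EF (running ∨ ready): {s0, s1, s2, s3, s4, s5, s6}.
States satisfying AX EF (running ∨ ready): {s0, s1, s2, s3, s4, s5, s6}.

{s0, s1, s2, s3, s4, s5, s6}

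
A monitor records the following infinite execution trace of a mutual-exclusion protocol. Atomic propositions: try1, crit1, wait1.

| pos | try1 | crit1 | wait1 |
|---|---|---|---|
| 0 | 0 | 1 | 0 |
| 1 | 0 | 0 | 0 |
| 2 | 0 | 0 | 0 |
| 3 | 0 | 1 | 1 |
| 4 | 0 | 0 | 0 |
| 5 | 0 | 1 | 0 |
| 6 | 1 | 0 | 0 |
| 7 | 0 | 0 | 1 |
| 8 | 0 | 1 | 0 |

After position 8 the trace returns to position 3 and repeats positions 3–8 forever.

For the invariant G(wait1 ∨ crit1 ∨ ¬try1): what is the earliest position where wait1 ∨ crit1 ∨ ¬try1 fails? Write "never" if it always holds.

6

Check wait1 ∨ crit1 ∨ ¬try1 at each position in order: 0 ✓, 1 ✓, 2 ✓, 3 ✓, 4 ✓, 5 ✓.
At position 6 the labels are {try1}, so wait1 ∨ crit1 ∨ ¬try1 is false there. This is the first violation.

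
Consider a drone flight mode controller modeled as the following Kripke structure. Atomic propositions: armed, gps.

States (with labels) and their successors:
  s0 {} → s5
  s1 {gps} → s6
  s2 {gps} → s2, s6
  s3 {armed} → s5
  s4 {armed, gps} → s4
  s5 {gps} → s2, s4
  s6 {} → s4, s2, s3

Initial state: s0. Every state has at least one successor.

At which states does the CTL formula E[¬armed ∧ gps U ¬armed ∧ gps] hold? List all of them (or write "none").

{s1, s2, s5}

States satisfying ¬armed ∧ gps: {s1, s2, s5}.
States satisfying E[¬armed ∧ gps U ¬armed ∧ gps]: {s1, s2, s5}.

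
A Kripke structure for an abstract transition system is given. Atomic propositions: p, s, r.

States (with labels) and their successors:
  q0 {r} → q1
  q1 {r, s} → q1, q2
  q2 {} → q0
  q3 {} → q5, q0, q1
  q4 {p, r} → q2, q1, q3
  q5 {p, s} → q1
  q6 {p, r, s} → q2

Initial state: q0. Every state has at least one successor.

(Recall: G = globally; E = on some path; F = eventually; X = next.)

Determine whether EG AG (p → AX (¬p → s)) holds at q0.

Yes

States satisfying AG (p → AX (¬p → s)): {q0, q1, q2, q3, q5}.
States satisfying EG AG (p → AX (¬p → s)): {q0, q1, q2, q3, q5}.
q0 ∈ Sat(EG AG (p → AX (¬p → s))).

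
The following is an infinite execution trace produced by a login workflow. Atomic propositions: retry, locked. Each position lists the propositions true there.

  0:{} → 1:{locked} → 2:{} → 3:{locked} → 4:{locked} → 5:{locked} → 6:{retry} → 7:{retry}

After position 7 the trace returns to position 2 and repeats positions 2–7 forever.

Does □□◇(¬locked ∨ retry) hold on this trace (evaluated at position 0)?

Satisfied

□◇(¬locked ∨ retry) holds at every position 0..7, and those are all positions ever visited, so □□◇(¬locked ∨ retry) holds.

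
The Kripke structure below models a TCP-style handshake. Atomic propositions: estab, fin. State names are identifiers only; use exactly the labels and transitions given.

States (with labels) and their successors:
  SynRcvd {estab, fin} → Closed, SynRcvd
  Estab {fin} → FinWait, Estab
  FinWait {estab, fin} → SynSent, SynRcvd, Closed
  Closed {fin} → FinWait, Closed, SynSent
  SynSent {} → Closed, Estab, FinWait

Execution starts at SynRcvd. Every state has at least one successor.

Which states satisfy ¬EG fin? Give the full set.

States satisfying fin: {SynRcvd, Estab, FinWait, Closed}.
States satisfying EG fin: {SynRcvd, Estab, FinWait, Closed}.
States satisfying ¬EG fin: {SynSent}.

{SynSent}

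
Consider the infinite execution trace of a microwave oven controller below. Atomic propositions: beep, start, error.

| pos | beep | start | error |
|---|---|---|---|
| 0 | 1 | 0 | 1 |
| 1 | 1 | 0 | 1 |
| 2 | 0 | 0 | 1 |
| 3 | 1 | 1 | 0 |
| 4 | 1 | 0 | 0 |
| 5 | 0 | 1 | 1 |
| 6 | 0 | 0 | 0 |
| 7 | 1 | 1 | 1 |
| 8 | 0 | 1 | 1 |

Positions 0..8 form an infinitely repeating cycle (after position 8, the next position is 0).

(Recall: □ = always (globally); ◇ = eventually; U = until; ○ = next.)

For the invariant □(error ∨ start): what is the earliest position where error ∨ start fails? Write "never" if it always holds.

Check error ∨ start at each position in order: 0 ✓, 1 ✓, 2 ✓, 3 ✓.
At position 4 the labels are {beep}, so error ∨ start is false there. This is the first violation.

4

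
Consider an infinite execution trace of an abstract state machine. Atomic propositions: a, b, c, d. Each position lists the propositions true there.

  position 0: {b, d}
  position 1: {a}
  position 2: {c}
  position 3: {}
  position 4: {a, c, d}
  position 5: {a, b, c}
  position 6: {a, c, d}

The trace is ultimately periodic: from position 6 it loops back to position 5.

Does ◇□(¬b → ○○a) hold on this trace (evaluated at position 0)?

Yes

□(¬b → ○○a) holds at position 2, which is reachable from 0, so ◇□(¬b → ○○a) holds.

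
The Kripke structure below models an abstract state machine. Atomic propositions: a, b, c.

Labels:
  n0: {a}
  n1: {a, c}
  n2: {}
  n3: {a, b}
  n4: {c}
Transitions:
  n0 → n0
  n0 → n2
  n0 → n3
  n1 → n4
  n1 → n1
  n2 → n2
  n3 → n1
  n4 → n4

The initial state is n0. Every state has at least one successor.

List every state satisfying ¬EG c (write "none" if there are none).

States satisfying c: {n1, n4}.
States satisfying EG c: {n1, n4}.
States satisfying ¬EG c: {n0, n2, n3}.

{n0, n2, n3}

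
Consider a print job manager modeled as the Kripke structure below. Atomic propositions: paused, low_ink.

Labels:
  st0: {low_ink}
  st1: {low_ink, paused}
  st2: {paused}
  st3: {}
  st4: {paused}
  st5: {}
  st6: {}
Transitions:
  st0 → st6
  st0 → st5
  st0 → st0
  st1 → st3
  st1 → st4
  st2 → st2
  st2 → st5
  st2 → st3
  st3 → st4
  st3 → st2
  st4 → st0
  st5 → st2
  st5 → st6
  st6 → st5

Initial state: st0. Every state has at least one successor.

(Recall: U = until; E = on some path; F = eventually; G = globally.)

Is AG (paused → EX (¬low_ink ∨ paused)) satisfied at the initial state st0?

No

States satisfying paused → EX (¬low_ink ∨ paused): {st0, st1, st2, st3, st5, st6}.
States satisfying AG (paused → EX (¬low_ink ∨ paused)): ∅.
st4 is reachable from st0 and violates paused → EX (¬low_ink ∨ paused), so AG fails at st0.
st0 ∉ Sat(AG (paused → EX (¬low_ink ∨ paused))).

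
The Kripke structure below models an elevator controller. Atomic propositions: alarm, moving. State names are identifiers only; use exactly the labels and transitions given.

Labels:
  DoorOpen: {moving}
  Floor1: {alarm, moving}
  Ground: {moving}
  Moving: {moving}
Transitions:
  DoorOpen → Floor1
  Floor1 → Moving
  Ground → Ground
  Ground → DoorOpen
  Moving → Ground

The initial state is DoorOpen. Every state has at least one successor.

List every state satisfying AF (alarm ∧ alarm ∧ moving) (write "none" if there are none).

{DoorOpen, Floor1}

States satisfying alarm ∧ alarm ∧ moving: {Floor1}.
States satisfying AF (alarm ∧ alarm ∧ moving): {DoorOpen, Floor1}.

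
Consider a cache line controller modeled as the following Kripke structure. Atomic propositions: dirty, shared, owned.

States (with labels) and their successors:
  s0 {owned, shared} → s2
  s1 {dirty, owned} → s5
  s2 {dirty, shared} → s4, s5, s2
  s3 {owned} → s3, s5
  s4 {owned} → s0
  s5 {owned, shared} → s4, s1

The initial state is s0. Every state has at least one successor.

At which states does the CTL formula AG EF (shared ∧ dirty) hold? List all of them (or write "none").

States satisfying EF (shared ∧ dirty): {s0, s1, s2, s3, s4, s5}.
States satisfying AG EF (shared ∧ dirty): {s0, s1, s2, s3, s4, s5}.

{s0, s1, s2, s3, s4, s5}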